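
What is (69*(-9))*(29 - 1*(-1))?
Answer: -18630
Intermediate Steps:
(69*(-9))*(29 - 1*(-1)) = -621*(29 + 1) = -621*30 = -18630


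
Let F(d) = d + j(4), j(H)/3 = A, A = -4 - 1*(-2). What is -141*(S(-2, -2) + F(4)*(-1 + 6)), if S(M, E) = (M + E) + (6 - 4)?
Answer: 1692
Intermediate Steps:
A = -2 (A = -4 + 2 = -2)
j(H) = -6 (j(H) = 3*(-2) = -6)
F(d) = -6 + d (F(d) = d - 6 = -6 + d)
S(M, E) = 2 + E + M (S(M, E) = (E + M) + 2 = 2 + E + M)
-141*(S(-2, -2) + F(4)*(-1 + 6)) = -141*((2 - 2 - 2) + (-6 + 4)*(-1 + 6)) = -141*(-2 - 2*5) = -141*(-2 - 10) = -141*(-12) = 1692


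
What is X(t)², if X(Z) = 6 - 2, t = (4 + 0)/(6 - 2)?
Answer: 16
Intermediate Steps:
t = 1 (t = 4/4 = 4*(¼) = 1)
X(Z) = 4
X(t)² = 4² = 16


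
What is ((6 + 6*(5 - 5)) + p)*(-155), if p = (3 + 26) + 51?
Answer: -13330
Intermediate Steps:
p = 80 (p = 29 + 51 = 80)
((6 + 6*(5 - 5)) + p)*(-155) = ((6 + 6*(5 - 5)) + 80)*(-155) = ((6 + 6*0) + 80)*(-155) = ((6 + 0) + 80)*(-155) = (6 + 80)*(-155) = 86*(-155) = -13330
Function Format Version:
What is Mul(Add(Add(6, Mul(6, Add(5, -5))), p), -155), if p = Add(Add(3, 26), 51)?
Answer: -13330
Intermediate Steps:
p = 80 (p = Add(29, 51) = 80)
Mul(Add(Add(6, Mul(6, Add(5, -5))), p), -155) = Mul(Add(Add(6, Mul(6, Add(5, -5))), 80), -155) = Mul(Add(Add(6, Mul(6, 0)), 80), -155) = Mul(Add(Add(6, 0), 80), -155) = Mul(Add(6, 80), -155) = Mul(86, -155) = -13330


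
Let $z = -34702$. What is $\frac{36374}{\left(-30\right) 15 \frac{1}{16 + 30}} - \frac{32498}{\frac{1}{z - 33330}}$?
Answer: $\frac{497452548998}{225} \approx 2.2109 \cdot 10^{9}$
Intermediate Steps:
$\frac{36374}{\left(-30\right) 15 \frac{1}{16 + 30}} - \frac{32498}{\frac{1}{z - 33330}} = \frac{36374}{\left(-30\right) 15 \frac{1}{16 + 30}} - \frac{32498}{\frac{1}{-34702 - 33330}} = \frac{36374}{\left(-450\right) \frac{1}{46}} - \frac{32498}{\frac{1}{-68032}} = \frac{36374}{\left(-450\right) \frac{1}{46}} - \frac{32498}{- \frac{1}{68032}} = \frac{36374}{- \frac{225}{23}} - -2210903936 = 36374 \left(- \frac{23}{225}\right) + 2210903936 = - \frac{836602}{225} + 2210903936 = \frac{497452548998}{225}$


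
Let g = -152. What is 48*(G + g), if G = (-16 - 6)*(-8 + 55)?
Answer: -56928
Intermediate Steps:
G = -1034 (G = -22*47 = -1034)
48*(G + g) = 48*(-1034 - 152) = 48*(-1186) = -56928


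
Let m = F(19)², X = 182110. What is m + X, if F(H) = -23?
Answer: 182639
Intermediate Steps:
m = 529 (m = (-23)² = 529)
m + X = 529 + 182110 = 182639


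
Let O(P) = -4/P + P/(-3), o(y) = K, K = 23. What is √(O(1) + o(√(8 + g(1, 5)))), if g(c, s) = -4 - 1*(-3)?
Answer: 2*√42/3 ≈ 4.3205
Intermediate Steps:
g(c, s) = -1 (g(c, s) = -4 + 3 = -1)
o(y) = 23
O(P) = -4/P - P/3 (O(P) = -4/P + P*(-⅓) = -4/P - P/3)
√(O(1) + o(√(8 + g(1, 5)))) = √((-4/1 - ⅓*1) + 23) = √((-4*1 - ⅓) + 23) = √((-4 - ⅓) + 23) = √(-13/3 + 23) = √(56/3) = 2*√42/3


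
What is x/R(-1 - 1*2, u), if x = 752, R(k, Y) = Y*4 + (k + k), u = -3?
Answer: -376/9 ≈ -41.778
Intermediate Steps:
R(k, Y) = 2*k + 4*Y (R(k, Y) = 4*Y + 2*k = 2*k + 4*Y)
x/R(-1 - 1*2, u) = 752/(2*(-1 - 1*2) + 4*(-3)) = 752/(2*(-1 - 2) - 12) = 752/(2*(-3) - 12) = 752/(-6 - 12) = 752/(-18) = 752*(-1/18) = -376/9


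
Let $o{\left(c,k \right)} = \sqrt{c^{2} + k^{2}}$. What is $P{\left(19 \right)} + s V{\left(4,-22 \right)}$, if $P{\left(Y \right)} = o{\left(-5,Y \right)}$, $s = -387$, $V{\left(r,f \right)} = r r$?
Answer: $-6192 + \sqrt{386} \approx -6172.4$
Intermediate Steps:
$V{\left(r,f \right)} = r^{2}$
$P{\left(Y \right)} = \sqrt{25 + Y^{2}}$ ($P{\left(Y \right)} = \sqrt{\left(-5\right)^{2} + Y^{2}} = \sqrt{25 + Y^{2}}$)
$P{\left(19 \right)} + s V{\left(4,-22 \right)} = \sqrt{25 + 19^{2}} - 387 \cdot 4^{2} = \sqrt{25 + 361} - 6192 = \sqrt{386} - 6192 = -6192 + \sqrt{386}$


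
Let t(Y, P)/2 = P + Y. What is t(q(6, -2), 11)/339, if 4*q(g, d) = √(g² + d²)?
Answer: 22/339 + √10/339 ≈ 0.074225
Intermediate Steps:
q(g, d) = √(d² + g²)/4 (q(g, d) = √(g² + d²)/4 = √(d² + g²)/4)
t(Y, P) = 2*P + 2*Y (t(Y, P) = 2*(P + Y) = 2*P + 2*Y)
t(q(6, -2), 11)/339 = (2*11 + 2*(√((-2)² + 6²)/4))/339 = (22 + 2*(√(4 + 36)/4))*(1/339) = (22 + 2*(√40/4))*(1/339) = (22 + 2*((2*√10)/4))*(1/339) = (22 + 2*(√10/2))*(1/339) = (22 + √10)*(1/339) = 22/339 + √10/339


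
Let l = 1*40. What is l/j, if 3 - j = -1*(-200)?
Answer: -40/197 ≈ -0.20305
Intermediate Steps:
l = 40
j = -197 (j = 3 - (-1)*(-200) = 3 - 1*200 = 3 - 200 = -197)
l/j = 40/(-197) = 40*(-1/197) = -40/197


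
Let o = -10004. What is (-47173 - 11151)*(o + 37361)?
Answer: -1595569668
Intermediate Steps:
(-47173 - 11151)*(o + 37361) = (-47173 - 11151)*(-10004 + 37361) = -58324*27357 = -1595569668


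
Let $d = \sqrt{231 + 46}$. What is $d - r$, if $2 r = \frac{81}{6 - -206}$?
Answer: $- \frac{81}{424} + \sqrt{277} \approx 16.452$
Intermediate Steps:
$r = \frac{81}{424}$ ($r = \frac{81 \frac{1}{6 - -206}}{2} = \frac{81 \frac{1}{6 + 206}}{2} = \frac{81 \cdot \frac{1}{212}}{2} = \frac{1}{2} \cdot \frac{81}{212} = \frac{81}{424} \approx 0.19104$)
$d = \sqrt{277} \approx 16.643$
$d - r = \sqrt{277} - \frac{81}{424} = - \frac{81}{424} + \sqrt{277}$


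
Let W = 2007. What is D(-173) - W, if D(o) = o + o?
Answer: -2353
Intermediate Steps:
D(o) = 2*o
D(-173) - W = 2*(-173) - 1*2007 = -346 - 2007 = -2353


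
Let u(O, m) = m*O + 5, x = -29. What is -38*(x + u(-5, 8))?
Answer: 2432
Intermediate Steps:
u(O, m) = 5 + O*m (u(O, m) = O*m + 5 = 5 + O*m)
-38*(x + u(-5, 8)) = -38*(-29 + (5 - 5*8)) = -38*(-29 + (5 - 40)) = -38*(-29 - 35) = -38*(-64) = 2432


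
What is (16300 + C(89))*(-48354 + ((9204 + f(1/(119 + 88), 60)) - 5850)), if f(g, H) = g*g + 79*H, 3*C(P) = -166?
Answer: -84071059414426/128547 ≈ -6.5401e+8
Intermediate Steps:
C(P) = -166/3 (C(P) = (1/3)*(-166) = -166/3)
f(g, H) = g**2 + 79*H
(16300 + C(89))*(-48354 + ((9204 + f(1/(119 + 88), 60)) - 5850)) = (16300 - 166/3)*(-48354 + ((9204 + ((1/(119 + 88))**2 + 79*60)) - 5850)) = 48734*(-48354 + ((9204 + ((1/207)**2 + 4740)) - 5850))/3 = 48734*(-48354 + ((9204 + (1/42849 + 4740)) - 5850))/3 = 48734*(-48354 + ((9204 + 203104261/42849) - 5850))/3 = 48734*(-48354 + (597486457/42849 - 5850))/3 = 48734*(-48354 + 346819807/42849)/3 = (48734/3)*(-1725100739/42849) = -84071059414426/128547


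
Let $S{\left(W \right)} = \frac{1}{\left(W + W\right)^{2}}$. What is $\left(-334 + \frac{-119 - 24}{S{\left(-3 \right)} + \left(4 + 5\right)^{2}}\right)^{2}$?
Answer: $\frac{959275289476}{8508889} \approx 1.1274 \cdot 10^{5}$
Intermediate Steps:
$S{\left(W \right)} = \frac{1}{4 W^{2}}$ ($S{\left(W \right)} = \frac{1}{\left(2 W\right)^{2}} = \frac{1}{4 W^{2}}$)
$\left(-334 + \frac{-119 - 24}{S{\left(-3 \right)} + \left(4 + 5\right)^{2}}\right)^{2} = \left(-334 + \frac{-119 - 24}{\frac{1}{4 \cdot 9} + \left(4 + 5\right)^{2}}\right)^{2} = \left(-334 - \frac{143}{\frac{1}{4} \cdot \frac{1}{9} + 9^{2}}\right)^{2} = \left(-334 - \frac{143}{\frac{1}{36} + 81}\right)^{2} = \left(-334 - \frac{143}{\frac{2917}{36}}\right)^{2} = \left(-334 - \frac{5148}{2917}\right)^{2} = \left(- \frac{979426}{2917}\right)^{2} = \frac{959275289476}{8508889}$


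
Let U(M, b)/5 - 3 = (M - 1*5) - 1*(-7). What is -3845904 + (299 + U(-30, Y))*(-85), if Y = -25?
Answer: -3860694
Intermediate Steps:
U(M, b) = 25 + 5*M (U(M, b) = 15 + 5*((M - 1*5) - 1*(-7)) = 15 + 5*((M - 5) + 7) = 15 + 5*((-5 + M) + 7) = 15 + 5*(2 + M) = 15 + (10 + 5*M) = 25 + 5*M)
-3845904 + (299 + U(-30, Y))*(-85) = -3845904 + (299 + (25 + 5*(-30)))*(-85) = -3845904 + (299 + (25 - 150))*(-85) = -3845904 + (299 - 125)*(-85) = -3845904 + 174*(-85) = -3845904 - 14790 = -3860694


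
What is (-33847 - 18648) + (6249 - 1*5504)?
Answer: -51750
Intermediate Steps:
(-33847 - 18648) + (6249 - 1*5504) = -52495 + (6249 - 5504) = -52495 + 745 = -51750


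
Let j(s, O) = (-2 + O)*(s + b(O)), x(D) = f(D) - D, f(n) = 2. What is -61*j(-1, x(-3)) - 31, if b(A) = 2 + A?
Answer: -1129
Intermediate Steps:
x(D) = 2 - D
j(s, O) = (-2 + O)*(2 + O + s) (j(s, O) = (-2 + O)*(s + (2 + O)) = (-2 + O)*(2 + O + s))
-61*j(-1, x(-3)) - 31 = -61*(-4 + (2 - 1*(-3))**2 - 2*(-1) + (2 - 1*(-3))*(-1)) - 31 = -61*(-4 + (2 + 3)**2 + 2 + (2 + 3)*(-1)) - 31 = -61*(-4 + 5**2 + 2 + 5*(-1)) - 31 = -61*(-4 + 25 + 2 - 5) - 31 = -61*18 - 31 = -1098 - 31 = -1129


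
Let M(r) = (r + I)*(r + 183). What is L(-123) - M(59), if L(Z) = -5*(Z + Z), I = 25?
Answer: -19098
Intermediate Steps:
M(r) = (25 + r)*(183 + r) (M(r) = (r + 25)*(r + 183) = (25 + r)*(183 + r))
L(Z) = -10*Z
L(-123) - M(59) = -10*(-123) - (4575 + 59**2 + 208*59) = 1230 - (4575 + 3481 + 12272) = 1230 - 1*20328 = 1230 - 20328 = -19098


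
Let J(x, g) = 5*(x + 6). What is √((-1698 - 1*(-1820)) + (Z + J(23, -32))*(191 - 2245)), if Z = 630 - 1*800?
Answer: 4*√3217 ≈ 226.87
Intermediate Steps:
J(x, g) = 30 + 5*x (J(x, g) = 5*(6 + x) = 30 + 5*x)
Z = -170 (Z = 630 - 800 = -170)
√((-1698 - 1*(-1820)) + (Z + J(23, -32))*(191 - 2245)) = √((-1698 - 1*(-1820)) + (-170 + (30 + 5*23))*(191 - 2245)) = √((-1698 + 1820) + (-170 + (30 + 115))*(-2054)) = √(122 + (-170 + 145)*(-2054)) = √(122 - 25*(-2054)) = √(122 + 51350) = √51472 = 4*√3217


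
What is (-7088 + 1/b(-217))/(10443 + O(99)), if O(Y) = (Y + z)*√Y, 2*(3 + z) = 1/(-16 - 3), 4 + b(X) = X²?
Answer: -1677557823956156/2450938470944175 + 46251480850694*√11/2450938470944175 ≈ -0.62187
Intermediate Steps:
b(X) = -4 + X²
z = -115/38 (z = -3 + 1/(2*(-16 - 3)) = -3 + (½)/(-19) = -3 + (½)*(-1/19) = -3 - 1/38 = -115/38 ≈ -3.0263)
O(Y) = √Y*(-115/38 + Y) (O(Y) = (Y - 115/38)*√Y = (-115/38 + Y)*√Y = √Y*(-115/38 + Y))
(-7088 + 1/b(-217))/(10443 + O(99)) = (-7088 + 1/(-4 + (-217)²))/(10443 + √99*(-115/38 + 99)) = (-7088 + 1/(-4 + 47089))/(10443 + (3*√11)*(3647/38)) = (-7088 + 1/47085)/(10443 + 10941*√11/38) = -333738479/(47085*(10443 + 10941*√11/38))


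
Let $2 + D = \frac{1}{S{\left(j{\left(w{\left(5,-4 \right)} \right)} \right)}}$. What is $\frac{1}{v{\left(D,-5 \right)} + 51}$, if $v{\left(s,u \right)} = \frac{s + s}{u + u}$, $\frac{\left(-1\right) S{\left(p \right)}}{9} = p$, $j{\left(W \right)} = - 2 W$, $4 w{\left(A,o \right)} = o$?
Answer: $\frac{90}{4627} \approx 0.019451$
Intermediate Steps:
$w{\left(A,o \right)} = \frac{o}{4}$
$S{\left(p \right)} = - 9 p$
$D = - \frac{37}{18}$ ($D = -2 + \frac{1}{\left(-9\right) \left(- 2 \cdot \frac{1}{4} \left(-4\right)\right)} = -2 + \frac{1}{\left(-9\right) \left(\left(-2\right) \left(-1\right)\right)} = -2 + \frac{1}{\left(-9\right) 2} = -2 + \frac{1}{-18} = -2 - \frac{1}{18} = - \frac{37}{18} \approx -2.0556$)
$v{\left(s,u \right)} = \frac{s}{u}$ ($v{\left(s,u \right)} = \frac{2 s}{2 u} = 2 s \frac{1}{2 u} = \frac{s}{u}$)
$\frac{1}{v{\left(D,-5 \right)} + 51} = \frac{1}{- \frac{37}{18 \left(-5\right)} + 51} = \frac{1}{\left(- \frac{37}{18}\right) \left(- \frac{1}{5}\right) + 51} = \frac{1}{\frac{37}{90} + 51} = \frac{1}{\frac{4627}{90}} = \frac{90}{4627}$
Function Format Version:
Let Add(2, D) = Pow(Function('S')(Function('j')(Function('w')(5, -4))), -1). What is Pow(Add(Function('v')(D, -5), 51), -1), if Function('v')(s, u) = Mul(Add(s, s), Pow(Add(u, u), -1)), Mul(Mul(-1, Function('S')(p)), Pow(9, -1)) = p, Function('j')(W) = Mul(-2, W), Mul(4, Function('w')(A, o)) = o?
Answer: Rational(90, 4627) ≈ 0.019451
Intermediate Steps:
Function('w')(A, o) = Mul(Rational(1, 4), o)
Function('S')(p) = Mul(-9, p)
D = Rational(-37, 18) (D = Add(-2, Pow(Mul(-9, Mul(-2, Mul(Rational(1, 4), -4))), -1)) = Add(-2, Pow(Mul(-9, Mul(-2, -1)), -1)) = Add(-2, Pow(Mul(-9, 2), -1)) = Add(-2, Pow(-18, -1)) = Add(-2, Rational(-1, 18)) = Rational(-37, 18) ≈ -2.0556)
Function('v')(s, u) = Mul(s, Pow(u, -1)) (Function('v')(s, u) = Mul(Mul(2, s), Pow(Mul(2, u), -1)) = Mul(Mul(2, s), Mul(Rational(1, 2), Pow(u, -1))) = Mul(s, Pow(u, -1)))
Pow(Add(Function('v')(D, -5), 51), -1) = Pow(Add(Mul(Rational(-37, 18), Pow(-5, -1)), 51), -1) = Pow(Add(Mul(Rational(-37, 18), Rational(-1, 5)), 51), -1) = Pow(Add(Rational(37, 90), 51), -1) = Pow(Rational(4627, 90), -1) = Rational(90, 4627)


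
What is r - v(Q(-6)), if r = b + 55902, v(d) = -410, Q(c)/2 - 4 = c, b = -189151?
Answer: -132839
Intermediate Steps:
Q(c) = 8 + 2*c
r = -133249 (r = -189151 + 55902 = -133249)
r - v(Q(-6)) = -133249 - 1*(-410) = -133249 + 410 = -132839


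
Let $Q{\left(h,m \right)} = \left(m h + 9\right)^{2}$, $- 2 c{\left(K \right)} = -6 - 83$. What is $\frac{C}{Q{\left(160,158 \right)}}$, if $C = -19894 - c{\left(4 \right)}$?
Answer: $- \frac{39877}{1279067042} \approx -3.1177 \cdot 10^{-5}$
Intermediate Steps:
$c{\left(K \right)} = \frac{89}{2}$ ($c{\left(K \right)} = - \frac{-6 - 83}{2} = \left(- \frac{1}{2}\right) \left(-89\right) = \frac{89}{2}$)
$Q{\left(h,m \right)} = \left(9 + h m\right)^{2}$ ($Q{\left(h,m \right)} = \left(h m + 9\right)^{2} = \left(9 + h m\right)^{2}$)
$C = - \frac{39877}{2}$ ($C = -19894 - \frac{89}{2} = - \frac{39877}{2} \approx -19939.0$)
$\frac{C}{Q{\left(160,158 \right)}} = - \frac{39877}{2 \left(9 + 160 \cdot 158\right)^{2}} = - \frac{39877}{2 \left(9 + 25280\right)^{2}} = - \frac{39877}{2 \cdot 25289^{2}} = - \frac{39877}{2 \cdot 639533521} = \left(- \frac{39877}{2}\right) \frac{1}{639533521} = - \frac{39877}{1279067042}$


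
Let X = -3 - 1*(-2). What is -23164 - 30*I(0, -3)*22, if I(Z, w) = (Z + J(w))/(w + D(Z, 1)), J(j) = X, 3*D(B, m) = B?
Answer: -23384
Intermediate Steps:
X = -1 (X = -3 + 2 = -1)
D(B, m) = B/3
J(j) = -1
I(Z, w) = (-1 + Z)/(w + Z/3) (I(Z, w) = (Z - 1)/(w + Z/3) = (-1 + Z)/(w + Z/3))
-23164 - 30*I(0, -3)*22 = -23164 - 90*(-1 + 0)/(0 + 3*(-3))*22 = -23164 - 90*(-1)/(0 - 9)*22 = -23164 - 90*(-1)/(-9)*22 = -23164 - 90*(-1)*(-1)/9*22 = -23164 - 30*⅓*22 = -23164 - 10*22 = -23164 - 220 = -23384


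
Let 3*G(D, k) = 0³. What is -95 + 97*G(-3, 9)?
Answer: -95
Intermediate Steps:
G(D, k) = 0 (G(D, k) = (⅓)*0³ = (⅓)*0 = 0)
-95 + 97*G(-3, 9) = -95 + 97*0 = -95 + 0 = -95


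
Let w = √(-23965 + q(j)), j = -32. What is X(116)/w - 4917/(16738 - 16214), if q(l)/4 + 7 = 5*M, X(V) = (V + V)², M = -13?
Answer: -4917/524 - 53824*I*√24253/24253 ≈ -9.3836 - 345.62*I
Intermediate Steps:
X(V) = 4*V² (X(V) = (2*V)² = 4*V²)
q(l) = -288 (q(l) = -28 + 4*(5*(-13)) = -28 + 4*(-65) = -28 - 260 = -288)
w = I*√24253 (w = √(-23965 - 288) = √(-24253) = I*√24253 ≈ 155.73*I)
X(116)/w - 4917/(16738 - 16214) = (4*116²)/((I*√24253)) - 4917/(16738 - 16214) = (4*13456)*(-I*√24253/24253) - 4917/524 = 53824*(-I*√24253/24253) - 4917*1/524 = -53824*I*√24253/24253 - 4917/524 = -4917/524 - 53824*I*√24253/24253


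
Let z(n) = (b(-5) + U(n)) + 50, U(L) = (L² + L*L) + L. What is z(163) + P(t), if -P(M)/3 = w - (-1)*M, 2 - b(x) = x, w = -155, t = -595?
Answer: 55608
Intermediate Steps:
U(L) = L + 2*L² (U(L) = (L² + L²) + L = 2*L² + L = L + 2*L²)
b(x) = 2 - x
z(n) = 57 + n*(1 + 2*n) (z(n) = ((2 - 1*(-5)) + n*(1 + 2*n)) + 50 = ((2 + 5) + n*(1 + 2*n)) + 50 = (7 + n*(1 + 2*n)) + 50 = 57 + n*(1 + 2*n))
P(M) = 465 - 3*M (P(M) = -3*(-155 - (-1)*M) = -3*(-155 + M) = 465 - 3*M)
z(163) + P(t) = (57 + 163*(1 + 2*163)) + (465 - 3*(-595)) = (57 + 163*(1 + 326)) + (465 + 1785) = (57 + 163*327) + 2250 = (57 + 53301) + 2250 = 53358 + 2250 = 55608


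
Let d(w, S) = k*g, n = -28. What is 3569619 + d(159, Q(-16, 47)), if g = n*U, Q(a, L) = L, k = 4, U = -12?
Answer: 3570963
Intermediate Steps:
g = 336 (g = -28*(-12) = 336)
d(w, S) = 1344 (d(w, S) = 4*336 = 1344)
3569619 + d(159, Q(-16, 47)) = 3569619 + 1344 = 3570963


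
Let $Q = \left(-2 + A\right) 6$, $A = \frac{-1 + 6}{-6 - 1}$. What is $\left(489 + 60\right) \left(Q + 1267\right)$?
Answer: $\frac{4806495}{7} \approx 6.8664 \cdot 10^{5}$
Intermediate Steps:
$A = - \frac{5}{7}$ ($A = \frac{5}{-7} = 5 \left(- \frac{1}{7}\right) = - \frac{5}{7} \approx -0.71429$)
$Q = - \frac{114}{7}$ ($Q = \left(-2 - \frac{5}{7}\right) 6 = \left(- \frac{19}{7}\right) 6 = - \frac{114}{7} \approx -16.286$)
$\left(489 + 60\right) \left(Q + 1267\right) = \left(489 + 60\right) \left(- \frac{114}{7} + 1267\right) = 549 \cdot \frac{8755}{7} = \frac{4806495}{7}$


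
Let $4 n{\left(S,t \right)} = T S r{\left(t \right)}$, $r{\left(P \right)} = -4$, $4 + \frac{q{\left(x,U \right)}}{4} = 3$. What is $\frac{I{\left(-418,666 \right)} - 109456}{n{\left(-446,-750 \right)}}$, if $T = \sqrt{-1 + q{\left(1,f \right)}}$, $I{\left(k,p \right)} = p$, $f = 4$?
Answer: $\frac{10879 i \sqrt{5}}{223} \approx 109.09 i$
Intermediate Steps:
$q{\left(x,U \right)} = -4$ ($q{\left(x,U \right)} = -16 + 4 \cdot 3 = -16 + 12 = -4$)
$T = i \sqrt{5}$ ($T = \sqrt{-1 - 4} = \sqrt{-5} = i \sqrt{5} \approx 2.2361 i$)
$n{\left(S,t \right)} = - i S \sqrt{5}$ ($n{\left(S,t \right)} = \frac{i \sqrt{5} S \left(-4\right)}{4} = \frac{i S \sqrt{5} \left(-4\right)}{4} = \frac{\left(-4\right) i S \sqrt{5}}{4} = - i S \sqrt{5}$)
$\frac{I{\left(-418,666 \right)} - 109456}{n{\left(-446,-750 \right)}} = \frac{666 - 109456}{\left(-1\right) i \left(-446\right) \sqrt{5}} = \frac{666 + \left(-195746 + 86290\right)}{446 i \sqrt{5}} = \left(666 - 109456\right) \left(- \frac{i \sqrt{5}}{2230}\right) = - 108790 \left(- \frac{i \sqrt{5}}{2230}\right) = \frac{10879 i \sqrt{5}}{223}$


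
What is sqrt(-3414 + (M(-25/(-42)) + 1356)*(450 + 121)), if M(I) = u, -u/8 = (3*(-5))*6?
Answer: sqrt(1181982) ≈ 1087.2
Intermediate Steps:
u = 720 (u = -8*3*(-5)*6 = -(-120)*6 = -8*(-90) = 720)
M(I) = 720
sqrt(-3414 + (M(-25/(-42)) + 1356)*(450 + 121)) = sqrt(-3414 + (720 + 1356)*(450 + 121)) = sqrt(-3414 + 2076*571) = sqrt(-3414 + 1185396) = sqrt(1181982)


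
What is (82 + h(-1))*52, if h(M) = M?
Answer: 4212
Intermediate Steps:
(82 + h(-1))*52 = (82 - 1)*52 = 81*52 = 4212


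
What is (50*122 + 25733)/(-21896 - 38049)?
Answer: -31833/59945 ≈ -0.53104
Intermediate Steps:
(50*122 + 25733)/(-21896 - 38049) = (6100 + 25733)/(-59945) = 31833*(-1/59945) = -31833/59945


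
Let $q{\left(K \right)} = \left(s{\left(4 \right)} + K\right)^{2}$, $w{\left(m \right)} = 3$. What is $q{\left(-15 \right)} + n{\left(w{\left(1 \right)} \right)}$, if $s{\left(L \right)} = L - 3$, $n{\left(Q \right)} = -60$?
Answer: $136$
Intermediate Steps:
$s{\left(L \right)} = -3 + L$
$q{\left(K \right)} = \left(1 + K\right)^{2}$ ($q{\left(K \right)} = \left(\left(-3 + 4\right) + K\right)^{2} = \left(1 + K\right)^{2}$)
$q{\left(-15 \right)} + n{\left(w{\left(1 \right)} \right)} = \left(1 - 15\right)^{2} - 60 = \left(-14\right)^{2} - 60 = 196 - 60 = 136$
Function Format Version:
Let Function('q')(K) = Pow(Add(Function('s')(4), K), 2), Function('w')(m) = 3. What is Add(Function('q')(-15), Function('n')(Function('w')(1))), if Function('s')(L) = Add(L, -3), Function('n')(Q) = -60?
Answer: 136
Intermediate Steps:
Function('s')(L) = Add(-3, L)
Function('q')(K) = Pow(Add(1, K), 2) (Function('q')(K) = Pow(Add(Add(-3, 4), K), 2) = Pow(Add(1, K), 2))
Add(Function('q')(-15), Function('n')(Function('w')(1))) = Add(Pow(Add(1, -15), 2), -60) = Add(Pow(-14, 2), -60) = Add(196, -60) = 136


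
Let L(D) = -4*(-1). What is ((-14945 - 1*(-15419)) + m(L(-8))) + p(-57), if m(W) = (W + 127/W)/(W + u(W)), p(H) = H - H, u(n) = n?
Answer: 15311/32 ≈ 478.47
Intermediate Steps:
L(D) = 4
p(H) = 0
m(W) = (W + 127/W)/(2*W) (m(W) = (W + 127/W)/(W + W) = (W + 127/W)/((2*W)) = (W + 127/W)*(1/(2*W)) = (W + 127/W)/(2*W))
((-14945 - 1*(-15419)) + m(L(-8))) + p(-57) = ((-14945 - 1*(-15419)) + (1/2)*(127 + 4**2)/4**2) + 0 = ((-14945 + 15419) + (1/2)*(1/16)*(127 + 16)) + 0 = (474 + (1/2)*(1/16)*143) + 0 = (474 + 143/32) + 0 = 15311/32 + 0 = 15311/32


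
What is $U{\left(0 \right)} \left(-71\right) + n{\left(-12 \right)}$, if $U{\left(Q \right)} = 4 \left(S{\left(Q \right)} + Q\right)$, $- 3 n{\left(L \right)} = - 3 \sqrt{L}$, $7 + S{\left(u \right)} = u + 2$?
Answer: $1420 + 2 i \sqrt{3} \approx 1420.0 + 3.4641 i$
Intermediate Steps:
$S{\left(u \right)} = -5 + u$ ($S{\left(u \right)} = -7 + \left(u + 2\right) = -7 + \left(2 + u\right) = -5 + u$)
$n{\left(L \right)} = \sqrt{L}$ ($n{\left(L \right)} = - \frac{\left(-3\right) \sqrt{L}}{3} = \sqrt{L}$)
$U{\left(Q \right)} = -20 + 8 Q$ ($U{\left(Q \right)} = 4 \left(\left(-5 + Q\right) + Q\right) = 4 \left(-5 + 2 Q\right) = -20 + 8 Q$)
$U{\left(0 \right)} \left(-71\right) + n{\left(-12 \right)} = \left(-20 + 8 \cdot 0\right) \left(-71\right) + \sqrt{-12} = \left(-20 + 0\right) \left(-71\right) + 2 i \sqrt{3} = \left(-20\right) \left(-71\right) + 2 i \sqrt{3} = 1420 + 2 i \sqrt{3}$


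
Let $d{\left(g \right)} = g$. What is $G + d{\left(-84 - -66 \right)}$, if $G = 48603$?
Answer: $48585$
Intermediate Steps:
$G + d{\left(-84 - -66 \right)} = 48603 - 18 = 48585$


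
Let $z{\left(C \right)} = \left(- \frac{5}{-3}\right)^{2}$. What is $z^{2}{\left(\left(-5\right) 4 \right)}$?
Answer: $\frac{625}{81} \approx 7.716$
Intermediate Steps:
$z{\left(C \right)} = \frac{25}{9}$ ($z{\left(C \right)} = \left(\left(-5\right) \left(- \frac{1}{3}\right)\right)^{2} = \left(\frac{5}{3}\right)^{2} = \frac{25}{9}$)
$z^{2}{\left(\left(-5\right) 4 \right)} = \left(\frac{25}{9}\right)^{2} = \frac{625}{81}$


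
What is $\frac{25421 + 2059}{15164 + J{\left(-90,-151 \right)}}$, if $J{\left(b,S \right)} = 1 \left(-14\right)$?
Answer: $\frac{916}{505} \approx 1.8139$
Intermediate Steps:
$J{\left(b,S \right)} = -14$
$\frac{25421 + 2059}{15164 + J{\left(-90,-151 \right)}} = \frac{25421 + 2059}{15164 - 14} = \frac{27480}{15150} = 27480 \cdot \frac{1}{15150} = \frac{916}{505}$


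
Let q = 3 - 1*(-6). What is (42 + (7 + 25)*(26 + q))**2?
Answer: 1350244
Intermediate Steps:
q = 9 (q = 3 + 6 = 9)
(42 + (7 + 25)*(26 + q))**2 = (42 + (7 + 25)*(26 + 9))**2 = (42 + 32*35)**2 = (42 + 1120)**2 = 1162**2 = 1350244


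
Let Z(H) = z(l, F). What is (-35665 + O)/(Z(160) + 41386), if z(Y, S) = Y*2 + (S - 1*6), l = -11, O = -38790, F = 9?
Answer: -74455/41367 ≈ -1.7999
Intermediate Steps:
z(Y, S) = -6 + S + 2*Y (z(Y, S) = 2*Y + (S - 6) = 2*Y + (-6 + S) = -6 + S + 2*Y)
Z(H) = -19 (Z(H) = -6 + 9 + 2*(-11) = -6 + 9 - 22 = -19)
(-35665 + O)/(Z(160) + 41386) = (-35665 - 38790)/(-19 + 41386) = -74455/41367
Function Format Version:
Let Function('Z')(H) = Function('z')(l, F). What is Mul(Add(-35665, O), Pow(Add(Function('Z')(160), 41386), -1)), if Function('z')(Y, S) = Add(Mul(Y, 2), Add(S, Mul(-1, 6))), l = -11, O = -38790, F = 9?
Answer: Rational(-74455, 41367) ≈ -1.7999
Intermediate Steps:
Function('z')(Y, S) = Add(-6, S, Mul(2, Y)) (Function('z')(Y, S) = Add(Mul(2, Y), Add(S, -6)) = Add(Mul(2, Y), Add(-6, S)) = Add(-6, S, Mul(2, Y)))
Function('Z')(H) = -19 (Function('Z')(H) = Add(-6, 9, Mul(2, -11)) = Add(-6, 9, -22) = -19)
Mul(Add(-35665, O), Pow(Add(Function('Z')(160), 41386), -1)) = Mul(Add(-35665, -38790), Pow(Add(-19, 41386), -1)) = Mul(-74455, Pow(41367, -1)) = Mul(-74455, Rational(1, 41367)) = Rational(-74455, 41367)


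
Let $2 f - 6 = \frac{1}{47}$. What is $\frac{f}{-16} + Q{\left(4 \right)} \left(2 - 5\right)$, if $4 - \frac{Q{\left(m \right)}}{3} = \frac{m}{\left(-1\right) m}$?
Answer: $- \frac{67963}{1504} \approx -45.188$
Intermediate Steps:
$Q{\left(m \right)} = 15$ ($Q{\left(m \right)} = 12 - 3 \frac{m}{\left(-1\right) m} = 12 - 3 m \left(- \frac{1}{m}\right) = 12 - -3 = 12 + 3 = 15$)
$f = \frac{283}{94}$ ($f = 3 + \frac{1}{2 \cdot 47} = 3 + \frac{1}{2} \cdot \frac{1}{47} = 3 + \frac{1}{94} = \frac{283}{94} \approx 3.0106$)
$\frac{f}{-16} + Q{\left(4 \right)} \left(2 - 5\right) = \frac{283}{94 \left(-16\right)} + 15 \left(2 - 5\right) = \frac{283}{94} \left(- \frac{1}{16}\right) + 15 \left(-3\right) = - \frac{283}{1504} - 45 = - \frac{67963}{1504}$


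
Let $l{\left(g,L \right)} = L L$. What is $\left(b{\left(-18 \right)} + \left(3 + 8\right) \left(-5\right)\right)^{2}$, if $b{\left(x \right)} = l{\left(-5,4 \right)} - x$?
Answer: $441$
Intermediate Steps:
$l{\left(g,L \right)} = L^{2}$
$b{\left(x \right)} = 16 - x$ ($b{\left(x \right)} = 4^{2} - x = 16 - x$)
$\left(b{\left(-18 \right)} + \left(3 + 8\right) \left(-5\right)\right)^{2} = \left(\left(16 - -18\right) + \left(3 + 8\right) \left(-5\right)\right)^{2} = \left(\left(16 + 18\right) + 11 \left(-5\right)\right)^{2} = \left(34 - 55\right)^{2} = \left(-21\right)^{2} = 441$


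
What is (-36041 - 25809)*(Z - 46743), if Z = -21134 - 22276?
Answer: 5575963050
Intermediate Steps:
Z = -43410
(-36041 - 25809)*(Z - 46743) = (-36041 - 25809)*(-43410 - 46743) = -61850*(-90153) = 5575963050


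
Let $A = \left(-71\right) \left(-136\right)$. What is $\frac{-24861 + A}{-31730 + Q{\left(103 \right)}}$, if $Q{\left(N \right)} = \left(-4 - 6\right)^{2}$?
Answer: $\frac{3041}{6326} \approx 0.48071$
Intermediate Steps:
$A = 9656$
$Q{\left(N \right)} = 100$ ($Q{\left(N \right)} = \left(-10\right)^{2} = 100$)
$\frac{-24861 + A}{-31730 + Q{\left(103 \right)}} = \frac{-24861 + 9656}{-31730 + 100} = - \frac{15205}{-31630} = \left(-15205\right) \left(- \frac{1}{31630}\right) = \frac{3041}{6326}$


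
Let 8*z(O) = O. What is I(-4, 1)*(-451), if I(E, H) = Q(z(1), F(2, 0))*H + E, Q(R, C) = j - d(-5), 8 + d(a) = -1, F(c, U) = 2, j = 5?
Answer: -4510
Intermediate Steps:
d(a) = -9 (d(a) = -8 - 1 = -9)
z(O) = O/8
Q(R, C) = 14 (Q(R, C) = 5 - 1*(-9) = 5 + 9 = 14)
I(E, H) = E + 14*H (I(E, H) = 14*H + E = E + 14*H)
I(-4, 1)*(-451) = (-4 + 14*1)*(-451) = (-4 + 14)*(-451) = 10*(-451) = -4510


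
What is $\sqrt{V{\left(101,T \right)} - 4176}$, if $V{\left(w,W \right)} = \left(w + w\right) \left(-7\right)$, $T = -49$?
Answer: $i \sqrt{5590} \approx 74.766 i$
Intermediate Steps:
$V{\left(w,W \right)} = - 14 w$ ($V{\left(w,W \right)} = 2 w \left(-7\right) = - 14 w$)
$\sqrt{V{\left(101,T \right)} - 4176} = \sqrt{\left(-14\right) 101 - 4176} = \sqrt{-1414 - 4176} = \sqrt{-5590} = i \sqrt{5590}$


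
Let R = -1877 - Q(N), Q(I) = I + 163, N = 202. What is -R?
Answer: 2242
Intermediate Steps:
Q(I) = 163 + I
R = -2242 (R = -1877 - (163 + 202) = -1877 - 1*365 = -1877 - 365 = -2242)
-R = -1*(-2242) = 2242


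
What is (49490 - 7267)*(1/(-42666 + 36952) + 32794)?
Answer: 7911953266045/5714 ≈ 1.3847e+9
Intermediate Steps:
(49490 - 7267)*(1/(-42666 + 36952) + 32794) = 42223*(1/(-5714) + 32794) = 42223*(-1/5714 + 32794) = 42223*(187384915/5714) = 7911953266045/5714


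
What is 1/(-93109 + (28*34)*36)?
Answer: -1/58837 ≈ -1.6996e-5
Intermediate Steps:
1/(-93109 + (28*34)*36) = 1/(-93109 + 952*36) = 1/(-93109 + 34272) = 1/(-58837) = -1/58837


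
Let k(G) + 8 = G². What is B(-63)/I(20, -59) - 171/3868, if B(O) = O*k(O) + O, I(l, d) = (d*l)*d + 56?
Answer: -244347651/67376692 ≈ -3.6266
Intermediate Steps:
I(l, d) = 56 + l*d² (I(l, d) = l*d² + 56 = 56 + l*d²)
k(G) = -8 + G²
B(O) = O + O*(-8 + O²) (B(O) = O*(-8 + O²) + O = O + O*(-8 + O²))
B(-63)/I(20, -59) - 171/3868 = (-63*(-7 + (-63)²))/(56 + 20*(-59)²) - 171/3868 = (-63*(-7 + 3969))/(56 + 20*3481) - 171*1/3868 = (-63*3962)/(56 + 69620) - 171/3868 = -249606/69676 - 171/3868 = -249606*1/69676 - 171/3868 = -124803/34838 - 171/3868 = -244347651/67376692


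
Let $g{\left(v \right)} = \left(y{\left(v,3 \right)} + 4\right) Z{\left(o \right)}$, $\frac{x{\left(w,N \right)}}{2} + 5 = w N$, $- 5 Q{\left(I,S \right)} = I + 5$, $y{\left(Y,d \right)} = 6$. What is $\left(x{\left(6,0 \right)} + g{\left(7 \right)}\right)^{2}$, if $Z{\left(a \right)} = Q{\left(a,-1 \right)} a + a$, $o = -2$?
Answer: $324$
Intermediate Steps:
$Q{\left(I,S \right)} = -1 - \frac{I}{5}$ ($Q{\left(I,S \right)} = - \frac{I + 5}{5} = - \frac{5 + I}{5} = -1 - \frac{I}{5}$)
$Z{\left(a \right)} = a + a \left(-1 - \frac{a}{5}\right)$ ($Z{\left(a \right)} = \left(-1 - \frac{a}{5}\right) a + a = a \left(-1 - \frac{a}{5}\right) + a = a + a \left(-1 - \frac{a}{5}\right)$)
$x{\left(w,N \right)} = -10 + 2 N w$ ($x{\left(w,N \right)} = -10 + 2 w N = -10 + 2 N w$)
$g{\left(v \right)} = -8$ ($g{\left(v \right)} = \left(6 + 4\right) \left(- \frac{\left(-2\right)^{2}}{5}\right) = 10 \left(\left(- \frac{1}{5}\right) 4\right) = 10 \left(- \frac{4}{5}\right) = -8$)
$\left(x{\left(6,0 \right)} + g{\left(7 \right)}\right)^{2} = \left(\left(-10 + 2 \cdot 0 \cdot 6\right) - 8\right)^{2} = \left(\left(-10 + 0\right) - 8\right)^{2} = \left(-10 - 8\right)^{2} = \left(-18\right)^{2} = 324$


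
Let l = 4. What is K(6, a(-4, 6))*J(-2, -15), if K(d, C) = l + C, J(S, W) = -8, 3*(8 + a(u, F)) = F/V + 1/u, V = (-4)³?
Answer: 395/12 ≈ 32.917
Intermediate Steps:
V = -64
a(u, F) = -8 - F/192 + 1/(3*u) (a(u, F) = -8 + (F/(-64) + 1/u)/3 = -8 + (F*(-1/64) + 1/u)/3 = -8 + (-F/64 + 1/u)/3 = -8 + (1/u - F/64)/3 = -8 + (-F/192 + 1/(3*u)) = -8 - F/192 + 1/(3*u))
K(d, C) = 4 + C
K(6, a(-4, 6))*J(-2, -15) = (4 + (1/192)*(64 - 1*(-4)*(1536 + 6))/(-4))*(-8) = (4 + (1/192)*(-¼)*(64 - 1*(-4)*1542))*(-8) = (4 + (1/192)*(-¼)*(64 + 6168))*(-8) = (4 + (1/192)*(-¼)*6232)*(-8) = (4 - 779/96)*(-8) = -395/96*(-8) = 395/12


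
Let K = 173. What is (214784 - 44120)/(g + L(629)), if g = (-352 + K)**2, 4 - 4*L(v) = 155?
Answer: 227552/42671 ≈ 5.3327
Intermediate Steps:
L(v) = -151/4 (L(v) = 1 - 1/4*155 = 1 - 155/4 = -151/4)
g = 32041 (g = (-352 + 173)**2 = (-179)**2 = 32041)
(214784 - 44120)/(g + L(629)) = (214784 - 44120)/(32041 - 151/4) = 170664/(128013/4) = 170664*(4/128013) = 227552/42671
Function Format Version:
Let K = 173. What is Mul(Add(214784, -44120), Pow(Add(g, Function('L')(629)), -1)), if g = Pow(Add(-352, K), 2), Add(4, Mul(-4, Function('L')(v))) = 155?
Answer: Rational(227552, 42671) ≈ 5.3327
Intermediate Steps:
Function('L')(v) = Rational(-151, 4) (Function('L')(v) = Add(1, Mul(Rational(-1, 4), 155)) = Add(1, Rational(-155, 4)) = Rational(-151, 4))
g = 32041 (g = Pow(Add(-352, 173), 2) = Pow(-179, 2) = 32041)
Mul(Add(214784, -44120), Pow(Add(g, Function('L')(629)), -1)) = Mul(Add(214784, -44120), Pow(Add(32041, Rational(-151, 4)), -1)) = Mul(170664, Pow(Rational(128013, 4), -1)) = Mul(170664, Rational(4, 128013)) = Rational(227552, 42671)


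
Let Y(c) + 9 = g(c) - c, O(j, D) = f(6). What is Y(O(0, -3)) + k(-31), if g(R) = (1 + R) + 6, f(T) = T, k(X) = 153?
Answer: 151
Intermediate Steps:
O(j, D) = 6
g(R) = 7 + R
Y(c) = -2 (Y(c) = -9 + ((7 + c) - c) = -9 + 7 = -2)
Y(O(0, -3)) + k(-31) = -2 + 153 = 151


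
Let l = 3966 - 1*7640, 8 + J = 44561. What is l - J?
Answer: -48227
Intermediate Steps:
J = 44553 (J = -8 + 44561 = 44553)
l = -3674 (l = 3966 - 7640 = -3674)
l - J = -3674 - 1*44553 = -3674 - 44553 = -48227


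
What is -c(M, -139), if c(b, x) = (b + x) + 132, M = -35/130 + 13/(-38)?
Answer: 1880/247 ≈ 7.6113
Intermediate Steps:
M = -151/247 (M = -35*1/130 + 13*(-1/38) = -7/26 - 13/38 = -151/247 ≈ -0.61134)
c(b, x) = 132 + b + x
-c(M, -139) = -(132 - 151/247 - 139) = -1*(-1880/247) = 1880/247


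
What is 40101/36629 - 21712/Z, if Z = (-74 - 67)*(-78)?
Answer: -177129025/201422871 ≈ -0.87939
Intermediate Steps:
Z = 10998 (Z = -141*(-78) = 10998)
40101/36629 - 21712/Z = 40101/36629 - 21712/10998 = 40101*(1/36629) - 21712*1/10998 = 40101/36629 - 10856/5499 = -177129025/201422871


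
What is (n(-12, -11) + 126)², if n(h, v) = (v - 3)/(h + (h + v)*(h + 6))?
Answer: 1283689/81 ≈ 15848.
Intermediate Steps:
n(h, v) = (-3 + v)/(h + (6 + h)*(h + v)) (n(h, v) = (-3 + v)/(h + (h + v)*(6 + h)) = (-3 + v)/(h + (6 + h)*(h + v)))
(n(-12, -11) + 126)² = ((-3 - 11)/((-12)² + 6*(-11) + 7*(-12) - 12*(-11)) + 126)² = (-14/(144 - 66 - 84 + 132) + 126)² = (-14/126 + 126)² = ((1/126)*(-14) + 126)² = (-⅑ + 126)² = (1133/9)² = 1283689/81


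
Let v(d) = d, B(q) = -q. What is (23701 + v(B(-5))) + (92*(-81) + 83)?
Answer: 16337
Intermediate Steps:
(23701 + v(B(-5))) + (92*(-81) + 83) = (23701 - 1*(-5)) + (92*(-81) + 83) = (23701 + 5) + (-7452 + 83) = 23706 - 7369 = 16337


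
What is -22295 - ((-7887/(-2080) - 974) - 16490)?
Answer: -10056367/2080 ≈ -4834.8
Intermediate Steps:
-22295 - ((-7887/(-2080) - 974) - 16490) = -22295 - ((-7887*(-1/2080) - 974) - 16490) = -22295 - ((7887/2080 - 974) - 16490) = -22295 - (-2018033/2080 - 16490) = -22295 - 1*(-36317233/2080) = -22295 + 36317233/2080 = -10056367/2080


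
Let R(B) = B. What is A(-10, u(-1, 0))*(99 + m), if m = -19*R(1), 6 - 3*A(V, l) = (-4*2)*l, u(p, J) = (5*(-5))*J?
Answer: 160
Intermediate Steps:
u(p, J) = -25*J
A(V, l) = 2 + 8*l/3 (A(V, l) = 2 - (-4*2)*l/3 = 2 - (-8)*l/3 = 2 + 8*l/3)
m = -19 (m = -19*1 = -19)
A(-10, u(-1, 0))*(99 + m) = (2 + 8*(-25*0)/3)*(99 - 19) = (2 + (8/3)*0)*80 = (2 + 0)*80 = 2*80 = 160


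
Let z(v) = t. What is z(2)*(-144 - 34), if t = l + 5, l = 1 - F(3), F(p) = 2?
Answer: -712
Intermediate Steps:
l = -1 (l = 1 - 1*2 = 1 - 2 = -1)
t = 4 (t = -1 + 5 = 4)
z(v) = 4
z(2)*(-144 - 34) = 4*(-144 - 34) = 4*(-178) = -712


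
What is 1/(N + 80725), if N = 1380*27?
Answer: 1/117985 ≈ 8.4756e-6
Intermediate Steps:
N = 37260
1/(N + 80725) = 1/(37260 + 80725) = 1/117985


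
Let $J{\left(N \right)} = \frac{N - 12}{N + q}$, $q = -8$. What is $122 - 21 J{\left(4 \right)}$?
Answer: $80$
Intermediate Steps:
$J{\left(N \right)} = \frac{-12 + N}{-8 + N}$ ($J{\left(N \right)} = \frac{N - 12}{N - 8} = \frac{-12 + N}{-8 + N}$)
$122 - 21 J{\left(4 \right)} = 122 - 21 \frac{-12 + 4}{-8 + 4} = 122 - 21 \frac{1}{-4} \left(-8\right) = 122 - 21 \left(\left(- \frac{1}{4}\right) \left(-8\right)\right) = 122 - 42 = 80$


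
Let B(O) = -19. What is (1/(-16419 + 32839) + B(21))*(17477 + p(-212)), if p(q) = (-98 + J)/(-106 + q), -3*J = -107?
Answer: -346780153457/1044312 ≈ -3.3207e+5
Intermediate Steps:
J = 107/3 (J = -⅓*(-107) = 107/3 ≈ 35.667)
p(q) = -187/(3*(-106 + q)) (p(q) = (-98 + 107/3)/(-106 + q) = -187/(3*(-106 + q)))
(1/(-16419 + 32839) + B(21))*(17477 + p(-212)) = (1/(-16419 + 32839) - 19)*(17477 - 187/(-318 + 3*(-212))) = (1/16420 - 19)*(17477 - 187/(-318 - 636)) = (1/16420 - 19)*(17477 - 187/(-954)) = -311979*(17477 - 187*(-1/954))/16420 = -311979*(17477 + 187/954)/16420 = -311979/16420*16673245/954 = -346780153457/1044312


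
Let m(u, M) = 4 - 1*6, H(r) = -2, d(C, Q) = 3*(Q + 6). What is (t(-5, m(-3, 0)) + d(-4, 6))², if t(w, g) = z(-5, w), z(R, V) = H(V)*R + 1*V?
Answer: 1681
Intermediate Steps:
d(C, Q) = 18 + 3*Q (d(C, Q) = 3*(6 + Q) = 18 + 3*Q)
m(u, M) = -2 (m(u, M) = 4 - 6 = -2)
z(R, V) = V - 2*R (z(R, V) = -2*R + 1*V = -2*R + V = V - 2*R)
t(w, g) = 10 + w (t(w, g) = w - 2*(-5) = w + 10 = 10 + w)
(t(-5, m(-3, 0)) + d(-4, 6))² = ((10 - 5) + (18 + 3*6))² = (5 + (18 + 18))² = (5 + 36)² = 41² = 1681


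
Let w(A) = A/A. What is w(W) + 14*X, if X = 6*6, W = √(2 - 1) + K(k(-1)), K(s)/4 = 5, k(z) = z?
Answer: 505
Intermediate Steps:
K(s) = 20 (K(s) = 4*5 = 20)
W = 21 (W = √(2 - 1) + 20 = √1 + 20 = 1 + 20 = 21)
w(A) = 1
X = 36
w(W) + 14*X = 1 + 14*36 = 1 + 504 = 505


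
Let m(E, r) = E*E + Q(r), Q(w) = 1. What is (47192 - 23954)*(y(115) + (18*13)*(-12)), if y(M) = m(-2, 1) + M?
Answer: -62463744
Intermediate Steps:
m(E, r) = 1 + E² (m(E, r) = E*E + 1 = E² + 1 = 1 + E²)
y(M) = 5 + M (y(M) = (1 + (-2)²) + M = (1 + 4) + M = 5 + M)
(47192 - 23954)*(y(115) + (18*13)*(-12)) = (47192 - 23954)*((5 + 115) + (18*13)*(-12)) = 23238*(120 + 234*(-12)) = 23238*(120 - 2808) = 23238*(-2688) = -62463744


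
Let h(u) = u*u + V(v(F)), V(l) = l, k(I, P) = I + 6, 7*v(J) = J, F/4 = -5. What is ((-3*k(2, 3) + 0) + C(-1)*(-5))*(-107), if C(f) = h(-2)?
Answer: 22256/7 ≈ 3179.4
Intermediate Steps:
F = -20 (F = 4*(-5) = -20)
v(J) = J/7
k(I, P) = 6 + I
h(u) = -20/7 + u² (h(u) = u*u + (⅐)*(-20) = u² - 20/7 = -20/7 + u²)
C(f) = 8/7 (C(f) = -20/7 + (-2)² = -20/7 + 4 = 8/7)
((-3*k(2, 3) + 0) + C(-1)*(-5))*(-107) = ((-3*(6 + 2) + 0) + (8/7)*(-5))*(-107) = ((-3*8 + 0) - 40/7)*(-107) = ((-24 + 0) - 40/7)*(-107) = (-24 - 40/7)*(-107) = -208/7*(-107) = 22256/7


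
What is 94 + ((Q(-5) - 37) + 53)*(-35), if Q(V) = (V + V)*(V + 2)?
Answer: -1516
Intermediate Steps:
Q(V) = 2*V*(2 + V) (Q(V) = (2*V)*(2 + V) = 2*V*(2 + V))
94 + ((Q(-5) - 37) + 53)*(-35) = 94 + ((2*(-5)*(2 - 5) - 37) + 53)*(-35) = 94 + ((2*(-5)*(-3) - 37) + 53)*(-35) = 94 + ((30 - 37) + 53)*(-35) = 94 + (-7 + 53)*(-35) = 94 + 46*(-35) = 94 - 1610 = -1516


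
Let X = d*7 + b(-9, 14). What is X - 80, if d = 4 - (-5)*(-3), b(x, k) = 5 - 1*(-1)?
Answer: -151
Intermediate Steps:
b(x, k) = 6 (b(x, k) = 5 + 1 = 6)
d = -11 (d = 4 - 1*15 = 4 - 15 = -11)
X = -71 (X = -11*7 + 6 = -77 + 6 = -71)
X - 80 = -71 - 80 = -151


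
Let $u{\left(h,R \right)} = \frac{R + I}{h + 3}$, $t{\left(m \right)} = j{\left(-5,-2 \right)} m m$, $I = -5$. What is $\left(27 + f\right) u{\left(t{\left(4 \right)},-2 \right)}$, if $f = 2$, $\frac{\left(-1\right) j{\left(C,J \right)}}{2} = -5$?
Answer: $- \frac{203}{163} \approx -1.2454$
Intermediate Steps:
$j{\left(C,J \right)} = 10$ ($j{\left(C,J \right)} = \left(-2\right) \left(-5\right) = 10$)
$t{\left(m \right)} = 10 m^{2}$ ($t{\left(m \right)} = 10 m m = 10 m^{2}$)
$u{\left(h,R \right)} = \frac{-5 + R}{3 + h}$ ($u{\left(h,R \right)} = \frac{R - 5}{h + 3} = \frac{-5 + R}{3 + h}$)
$\left(27 + f\right) u{\left(t{\left(4 \right)},-2 \right)} = \left(27 + 2\right) \frac{-5 - 2}{3 + 10 \cdot 4^{2}} = 29 \frac{1}{3 + 10 \cdot 16} \left(-7\right) = 29 \frac{1}{3 + 160} \left(-7\right) = 29 \cdot \frac{1}{163} \left(-7\right) = 29 \left(- \frac{7}{163}\right) = - \frac{203}{163}$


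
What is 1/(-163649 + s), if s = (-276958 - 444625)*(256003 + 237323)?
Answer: -1/355975818707 ≈ -2.8092e-12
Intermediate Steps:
s = -355975655058 (s = -721583*493326 = -355975655058)
1/(-163649 + s) = 1/(-163649 - 355975655058) = 1/(-355975818707) = -1/355975818707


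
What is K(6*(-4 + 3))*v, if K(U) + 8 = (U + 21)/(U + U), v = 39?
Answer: -1443/4 ≈ -360.75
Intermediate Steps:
K(U) = -8 + (21 + U)/(2*U) (K(U) = -8 + (U + 21)/(U + U) = -8 + (21 + U)/((2*U)) = -8 + (21 + U)*(1/(2*U)) = -8 + (21 + U)/(2*U))
K(6*(-4 + 3))*v = (3*(7 - 30*(-4 + 3))/(2*((6*(-4 + 3)))))*39 = (3*(7 - 30*(-1))/(2*((6*(-1)))))*39 = ((3/2)*(7 - 5*(-6))/(-6))*39 = ((3/2)*(-⅙)*(7 + 30))*39 = ((3/2)*(-⅙)*37)*39 = -37/4*39 = -1443/4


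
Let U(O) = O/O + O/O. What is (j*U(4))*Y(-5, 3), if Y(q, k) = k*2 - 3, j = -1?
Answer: -6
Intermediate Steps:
Y(q, k) = -3 + 2*k (Y(q, k) = 2*k - 3 = -3 + 2*k)
U(O) = 2 (U(O) = 1 + 1 = 2)
(j*U(4))*Y(-5, 3) = (-1*2)*(-3 + 2*3) = -2*(-3 + 6) = -2*3 = -6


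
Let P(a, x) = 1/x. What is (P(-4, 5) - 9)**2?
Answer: 1936/25 ≈ 77.440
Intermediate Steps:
(P(-4, 5) - 9)**2 = (1/5 - 9)**2 = (-44/5)**2 = 1936/25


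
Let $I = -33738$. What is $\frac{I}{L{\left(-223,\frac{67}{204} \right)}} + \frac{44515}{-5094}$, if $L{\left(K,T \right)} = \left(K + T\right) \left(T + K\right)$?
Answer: $- \frac{99005797129027}{10511115603750} \approx -9.4192$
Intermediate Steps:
$L{\left(K,T \right)} = \left(K + T\right)^{2}$ ($L{\left(K,T \right)} = \left(K + T\right) \left(K + T\right) = \left(K + T\right)^{2}$)
$\frac{I}{L{\left(-223,\frac{67}{204} \right)}} + \frac{44515}{-5094} = - \frac{33738}{\left(-223 + \frac{67}{204}\right)^{2}} + \frac{44515}{-5094} = - \frac{33738}{\left(-223 + 67 \cdot \frac{1}{204}\right)^{2}} + 44515 \left(- \frac{1}{5094}\right) = - \frac{33738}{\left(-223 + \frac{67}{204}\right)^{2}} - \frac{44515}{5094} = - \frac{33738}{\left(- \frac{45425}{204}\right)^{2}} - \frac{44515}{5094} = - \frac{33738}{\frac{2063430625}{41616}} - \frac{44515}{5094} = \left(-33738\right) \frac{41616}{2063430625} - \frac{44515}{5094} = - \frac{1404040608}{2063430625} - \frac{44515}{5094} = - \frac{99005797129027}{10511115603750}$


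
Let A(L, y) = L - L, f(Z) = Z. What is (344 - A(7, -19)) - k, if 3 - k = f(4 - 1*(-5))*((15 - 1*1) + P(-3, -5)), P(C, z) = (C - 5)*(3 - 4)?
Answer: 539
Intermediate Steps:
P(C, z) = 5 - C (P(C, z) = (-5 + C)*(-1) = 5 - C)
A(L, y) = 0
k = -195 (k = 3 - (4 - 1*(-5))*((15 - 1*1) + (5 - 1*(-3))) = 3 - (4 + 5)*((15 - 1) + (5 + 3)) = 3 - 9*(14 + 8) = 3 - 9*22 = 3 - 1*198 = 3 - 198 = -195)
(344 - A(7, -19)) - k = (344 - 1*0) - 1*(-195) = (344 + 0) + 195 = 344 + 195 = 539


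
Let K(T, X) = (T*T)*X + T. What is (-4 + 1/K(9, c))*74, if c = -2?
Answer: -45362/153 ≈ -296.48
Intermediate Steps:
K(T, X) = T + X*T² (K(T, X) = T²*X + T = X*T² + T = T + X*T²)
(-4 + 1/K(9, c))*74 = (-4 + 1/(9*(1 + 9*(-2))))*74 = (-4 + 1/(9*(1 - 18)))*74 = (-4 + 1/(9*(-17)))*74 = (-4 + 1/(-153))*74 = (-4 - 1/153)*74 = -613/153*74 = -45362/153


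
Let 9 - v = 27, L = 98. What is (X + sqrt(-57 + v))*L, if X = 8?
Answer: 784 + 490*I*sqrt(3) ≈ 784.0 + 848.71*I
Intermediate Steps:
v = -18 (v = 9 - 1*27 = 9 - 27 = -18)
(X + sqrt(-57 + v))*L = (8 + sqrt(-57 - 18))*98 = (8 + sqrt(-75))*98 = (8 + 5*I*sqrt(3))*98 = 784 + 490*I*sqrt(3)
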